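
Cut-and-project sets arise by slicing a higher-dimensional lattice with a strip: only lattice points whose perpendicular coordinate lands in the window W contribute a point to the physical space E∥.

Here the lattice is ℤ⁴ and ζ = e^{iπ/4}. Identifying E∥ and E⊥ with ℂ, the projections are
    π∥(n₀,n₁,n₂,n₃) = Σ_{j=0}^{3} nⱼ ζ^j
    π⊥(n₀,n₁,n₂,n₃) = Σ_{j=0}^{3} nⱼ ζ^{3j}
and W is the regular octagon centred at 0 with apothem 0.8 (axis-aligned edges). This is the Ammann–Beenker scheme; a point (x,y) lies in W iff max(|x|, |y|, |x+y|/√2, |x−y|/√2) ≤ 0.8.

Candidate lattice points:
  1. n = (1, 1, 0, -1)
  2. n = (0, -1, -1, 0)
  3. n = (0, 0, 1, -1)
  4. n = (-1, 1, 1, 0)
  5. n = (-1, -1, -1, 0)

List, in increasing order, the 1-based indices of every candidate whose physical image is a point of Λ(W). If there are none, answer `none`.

1, 2, 5

Internal map: ζ^{3j} for j=0..3 gives (1,0), (−√2/2,√2/2), (0,−1), (√2/2,√2/2).
candidate 1: n = (1, 1, 0, -1) → π⊥ ≈ (-0.414214, +0.000000); max(|x|,|y|,|x±y|/√2) = 0.414214 ≤ 0.8 ⇒ ∈ W
candidate 2: n = (0, -1, -1, 0) → π⊥ ≈ (+0.707107, +0.292893); max(|x|,|y|,|x±y|/√2) = 0.707107 ≤ 0.8 ⇒ ∈ W
candidate 3: n = (0, 0, 1, -1) → π⊥ ≈ (-0.707107, -1.707107); max(|x|,|y|,|x±y|/√2) = 1.707107 > 0.8 ⇒ ∉ W
candidate 4: n = (-1, 1, 1, 0) → π⊥ ≈ (-1.707107, -0.292893); max(|x|,|y|,|x±y|/√2) = 1.707107 > 0.8 ⇒ ∉ W
candidate 5: n = (-1, -1, -1, 0) → π⊥ ≈ (-0.292893, +0.292893); max(|x|,|y|,|x±y|/√2) = 0.414214 ≤ 0.8 ⇒ ∈ W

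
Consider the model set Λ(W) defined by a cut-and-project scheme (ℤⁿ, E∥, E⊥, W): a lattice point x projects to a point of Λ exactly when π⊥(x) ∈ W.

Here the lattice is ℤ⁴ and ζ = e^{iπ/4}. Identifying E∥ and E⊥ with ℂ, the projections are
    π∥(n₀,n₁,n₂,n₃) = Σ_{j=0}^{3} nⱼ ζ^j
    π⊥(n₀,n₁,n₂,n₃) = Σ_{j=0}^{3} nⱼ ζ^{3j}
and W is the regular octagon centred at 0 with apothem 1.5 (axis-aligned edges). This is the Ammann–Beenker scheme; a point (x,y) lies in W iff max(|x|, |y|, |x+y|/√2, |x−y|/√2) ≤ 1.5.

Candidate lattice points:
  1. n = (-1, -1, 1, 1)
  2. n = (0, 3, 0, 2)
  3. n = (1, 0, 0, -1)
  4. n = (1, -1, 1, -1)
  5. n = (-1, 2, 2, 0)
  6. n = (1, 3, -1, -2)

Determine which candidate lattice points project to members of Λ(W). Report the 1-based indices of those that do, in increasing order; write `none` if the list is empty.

With ζ = e^{iπ/4} the internal vectors are ζ^0,ζ^3,ζ^6,ζ^9.
candidate 1: n = (-1, -1, 1, 1) → π⊥ ≈ (+0.4142, -1.0000); max(|x|,|y|,|x±y|/√2) = 1.0000 ≤ 1.5 ⇒ ∈ W
candidate 2: n = (0, 3, 0, 2) → π⊥ ≈ (-0.7071, +3.5355); max(|x|,|y|,|x±y|/√2) = 3.5355 > 1.5 ⇒ ∉ W
candidate 3: n = (1, 0, 0, -1) → π⊥ ≈ (+0.2929, -0.7071); max(|x|,|y|,|x±y|/√2) = 0.7071 ≤ 1.5 ⇒ ∈ W
candidate 4: n = (1, -1, 1, -1) → π⊥ ≈ (+1.0000, -2.4142); max(|x|,|y|,|x±y|/√2) = 2.4142 > 1.5 ⇒ ∉ W
candidate 5: n = (-1, 2, 2, 0) → π⊥ ≈ (-2.4142, -0.5858); max(|x|,|y|,|x±y|/√2) = 2.4142 > 1.5 ⇒ ∉ W
candidate 6: n = (1, 3, -1, -2) → π⊥ ≈ (-2.5355, +1.7071); max(|x|,|y|,|x±y|/√2) = 3.0000 > 1.5 ⇒ ∉ W

1, 3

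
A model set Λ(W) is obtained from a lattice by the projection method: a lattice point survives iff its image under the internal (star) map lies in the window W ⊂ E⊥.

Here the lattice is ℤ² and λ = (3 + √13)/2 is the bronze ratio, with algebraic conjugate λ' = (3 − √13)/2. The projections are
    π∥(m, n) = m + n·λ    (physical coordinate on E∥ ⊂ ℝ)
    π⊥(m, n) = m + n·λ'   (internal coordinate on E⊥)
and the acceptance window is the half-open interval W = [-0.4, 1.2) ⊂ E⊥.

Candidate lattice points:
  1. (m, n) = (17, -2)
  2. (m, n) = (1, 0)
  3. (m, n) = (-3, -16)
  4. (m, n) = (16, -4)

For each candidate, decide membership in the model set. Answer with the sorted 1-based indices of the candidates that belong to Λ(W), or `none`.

2

Compute λ' = (3−√13)/2 = -0.302776, so π⊥(m,n) = m -0.302776·n.
[1] lift (17,-2): star map gives 17.605551; window check -0.4 ≤ 17.605551 < 1.2 is false → out
[2] lift (1,0): star map gives 1.000000; window check -0.4 ≤ 1.000000 < 1.2 is true → IN Λ
[3] lift (-3,-16): star map gives 1.844410; window check -0.4 ≤ 1.844410 < 1.2 is false → out
[4] lift (16,-4): star map gives 17.211103; window check -0.4 ≤ 17.211103 < 1.2 is false → out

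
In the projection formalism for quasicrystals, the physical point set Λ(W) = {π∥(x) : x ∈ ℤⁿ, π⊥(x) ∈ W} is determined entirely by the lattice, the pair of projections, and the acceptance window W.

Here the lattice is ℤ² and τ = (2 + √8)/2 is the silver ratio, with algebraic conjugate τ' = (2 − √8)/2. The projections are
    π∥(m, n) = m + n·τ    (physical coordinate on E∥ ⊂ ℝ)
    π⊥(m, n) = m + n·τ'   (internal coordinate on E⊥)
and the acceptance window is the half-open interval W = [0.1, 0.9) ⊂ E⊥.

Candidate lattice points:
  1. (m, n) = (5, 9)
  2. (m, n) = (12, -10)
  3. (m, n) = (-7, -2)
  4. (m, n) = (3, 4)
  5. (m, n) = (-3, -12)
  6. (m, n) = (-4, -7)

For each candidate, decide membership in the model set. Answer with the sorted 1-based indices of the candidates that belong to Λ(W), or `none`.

none

τ' = (2−√8)/2 ≈ -0.41421.
#1 (5,9): internal coord 5 + (9)·τ' = +1.27208; +1.27208 ∉ [0.1, 0.9) → out
#2 (12,-10): internal coord 12 + (-10)·τ' = +16.14214; +16.14214 ∉ [0.1, 0.9) → out
#3 (-7,-2): internal coord -7 + (-2)·τ' = -6.17157; -6.17157 ∉ [0.1, 0.9) → out
#4 (3,4): internal coord 3 + (4)·τ' = +1.34315; +1.34315 ∉ [0.1, 0.9) → out
#5 (-3,-12): internal coord -3 + (-12)·τ' = +1.97056; +1.97056 ∉ [0.1, 0.9) → out
#6 (-4,-7): internal coord -4 + (-7)·τ' = -1.10051; -1.10051 ∉ [0.1, 0.9) → out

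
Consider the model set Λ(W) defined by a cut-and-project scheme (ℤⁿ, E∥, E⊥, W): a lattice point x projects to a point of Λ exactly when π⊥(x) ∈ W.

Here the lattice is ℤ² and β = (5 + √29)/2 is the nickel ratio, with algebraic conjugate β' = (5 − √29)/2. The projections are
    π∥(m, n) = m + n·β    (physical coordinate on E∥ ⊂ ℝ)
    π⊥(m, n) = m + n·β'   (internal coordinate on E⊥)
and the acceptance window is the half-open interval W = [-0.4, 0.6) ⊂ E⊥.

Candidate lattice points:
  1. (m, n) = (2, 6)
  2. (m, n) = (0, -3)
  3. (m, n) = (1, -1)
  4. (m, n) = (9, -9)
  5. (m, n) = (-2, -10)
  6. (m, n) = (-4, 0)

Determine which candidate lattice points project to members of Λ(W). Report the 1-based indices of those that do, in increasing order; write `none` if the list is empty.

2, 5

Compute β' = (5−√29)/2 = -0.1926, so π⊥(m,n) = m -0.1926·n.
candidate 1: (m,n)=(2,6) → π∥ = 2+6·β ≈ 33.1555, π⊥ = 2+6·β' ≈ 0.8445 ∉ [-0.4, 0.6) ⇒ out
candidate 2: (m,n)=(0,-3) → π∥ = 0-3·β ≈ -15.5777, π⊥ = 0-3·β' ≈ 0.5777 ∈ [-0.4, 0.6) ⇒ IN Λ
candidate 3: (m,n)=(1,-1) → π∥ = 1-1·β ≈ -4.1926, π⊥ = 1-1·β' ≈ 1.1926 ∉ [-0.4, 0.6) ⇒ out
candidate 4: (m,n)=(9,-9) → π∥ = 9-9·β ≈ -37.7332, π⊥ = 9-9·β' ≈ 10.7332 ∉ [-0.4, 0.6) ⇒ out
candidate 5: (m,n)=(-2,-10) → π∥ = -2-10·β ≈ -53.9258, π⊥ = -2-10·β' ≈ -0.0742 ∈ [-0.4, 0.6) ⇒ IN Λ
candidate 6: (m,n)=(-4,0) → π∥ = -4+0·β ≈ -4.0000, π⊥ = -4+0·β' ≈ -4.0000 ∉ [-0.4, 0.6) ⇒ out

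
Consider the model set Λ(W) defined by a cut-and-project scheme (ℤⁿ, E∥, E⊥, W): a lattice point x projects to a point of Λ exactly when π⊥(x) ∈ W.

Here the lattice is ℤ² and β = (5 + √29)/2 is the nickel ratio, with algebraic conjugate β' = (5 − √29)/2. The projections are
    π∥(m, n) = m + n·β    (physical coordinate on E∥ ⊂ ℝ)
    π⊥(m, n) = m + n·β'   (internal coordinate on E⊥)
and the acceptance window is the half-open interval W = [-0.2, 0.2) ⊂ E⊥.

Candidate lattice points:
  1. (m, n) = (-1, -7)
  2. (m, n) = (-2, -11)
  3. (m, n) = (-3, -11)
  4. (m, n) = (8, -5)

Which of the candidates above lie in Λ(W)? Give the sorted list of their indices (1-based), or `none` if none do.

2

Numerically β ≈ 5.1926 and β' = −1/β ≈ -0.1926.
#1 (-1,-7): internal coord -1 + (-7)·β' = +0.3481; +0.3481 ∉ [-0.2, 0.2) → out
#2 (-2,-11): internal coord -2 + (-11)·β' = +0.1184; +0.1184 ∈ [-0.2, 0.2) → IN Λ
#3 (-3,-11): internal coord -3 + (-11)·β' = -0.8816; -0.8816 ∉ [-0.2, 0.2) → out
#4 (8,-5): internal coord 8 + (-5)·β' = +8.9629; +8.9629 ∉ [-0.2, 0.2) → out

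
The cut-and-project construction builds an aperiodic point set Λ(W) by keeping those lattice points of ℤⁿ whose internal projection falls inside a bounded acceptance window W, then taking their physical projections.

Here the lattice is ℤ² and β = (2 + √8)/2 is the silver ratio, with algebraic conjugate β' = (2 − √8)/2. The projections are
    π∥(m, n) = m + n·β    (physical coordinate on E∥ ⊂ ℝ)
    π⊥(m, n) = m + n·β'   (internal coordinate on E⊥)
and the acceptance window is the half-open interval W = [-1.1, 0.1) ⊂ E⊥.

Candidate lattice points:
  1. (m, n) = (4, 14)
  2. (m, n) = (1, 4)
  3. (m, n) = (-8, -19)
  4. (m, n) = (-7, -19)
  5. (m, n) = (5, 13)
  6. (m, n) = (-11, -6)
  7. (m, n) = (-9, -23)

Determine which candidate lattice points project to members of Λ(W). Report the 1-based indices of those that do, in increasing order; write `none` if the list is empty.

2, 3, 5

Compute β' = (2−√8)/2 = -0.4142, so π⊥(m,n) = m -0.4142·n.
[1] lift (4,14): star map gives -1.7990; window check -1.1 ≤ -1.7990 < 0.1 is false → out
[2] lift (1,4): star map gives -0.6569; window check -1.1 ≤ -0.6569 < 0.1 is true → IN Λ
[3] lift (-8,-19): star map gives -0.1299; window check -1.1 ≤ -0.1299 < 0.1 is true → IN Λ
[4] lift (-7,-19): star map gives 0.8701; window check -1.1 ≤ 0.8701 < 0.1 is false → out
[5] lift (5,13): star map gives -0.3848; window check -1.1 ≤ -0.3848 < 0.1 is true → IN Λ
[6] lift (-11,-6): star map gives -8.5147; window check -1.1 ≤ -8.5147 < 0.1 is false → out
[7] lift (-9,-23): star map gives 0.5269; window check -1.1 ≤ 0.5269 < 0.1 is false → out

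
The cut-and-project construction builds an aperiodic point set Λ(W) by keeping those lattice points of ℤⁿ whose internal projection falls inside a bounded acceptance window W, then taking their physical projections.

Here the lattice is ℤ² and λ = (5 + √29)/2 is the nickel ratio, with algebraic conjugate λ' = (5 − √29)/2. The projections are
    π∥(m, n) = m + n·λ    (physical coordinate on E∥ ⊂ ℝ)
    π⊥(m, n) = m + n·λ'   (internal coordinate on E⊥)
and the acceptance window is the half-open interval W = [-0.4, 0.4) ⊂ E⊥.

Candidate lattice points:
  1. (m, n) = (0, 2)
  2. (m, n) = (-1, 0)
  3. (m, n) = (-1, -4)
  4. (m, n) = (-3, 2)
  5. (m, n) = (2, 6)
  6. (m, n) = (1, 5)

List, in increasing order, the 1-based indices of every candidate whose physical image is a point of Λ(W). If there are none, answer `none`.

1, 3, 6

λ' = (5−√29)/2 ≈ -0.192582.
#1 (0,2): internal coord 0 + (2)·λ' = -0.385165; -0.385165 ∈ [-0.4, 0.4) → IN Λ
#2 (-1,0): internal coord -1 + (0)·λ' = -1.000000; -1.000000 ∉ [-0.4, 0.4) → out
#3 (-1,-4): internal coord -1 + (-4)·λ' = -0.229670; -0.229670 ∈ [-0.4, 0.4) → IN Λ
#4 (-3,2): internal coord -3 + (2)·λ' = -3.385165; -3.385165 ∉ [-0.4, 0.4) → out
#5 (2,6): internal coord 2 + (6)·λ' = +0.844506; +0.844506 ∉ [-0.4, 0.4) → out
#6 (1,5): internal coord 1 + (5)·λ' = +0.037088; +0.037088 ∈ [-0.4, 0.4) → IN Λ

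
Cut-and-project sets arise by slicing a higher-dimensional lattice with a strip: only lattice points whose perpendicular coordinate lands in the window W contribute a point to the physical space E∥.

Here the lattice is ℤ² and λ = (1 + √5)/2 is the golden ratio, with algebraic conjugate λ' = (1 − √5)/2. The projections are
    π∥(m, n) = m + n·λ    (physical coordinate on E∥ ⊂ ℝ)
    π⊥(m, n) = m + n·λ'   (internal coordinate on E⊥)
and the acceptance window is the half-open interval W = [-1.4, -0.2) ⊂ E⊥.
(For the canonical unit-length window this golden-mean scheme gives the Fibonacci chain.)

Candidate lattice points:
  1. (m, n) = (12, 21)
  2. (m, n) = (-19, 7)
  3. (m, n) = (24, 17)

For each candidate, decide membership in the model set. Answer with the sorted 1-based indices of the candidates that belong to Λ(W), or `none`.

1

λ' = (1−√5)/2 ≈ -0.618034.
[1] lift (12,21): star map gives -0.978714; window check -1.4 ≤ -0.978714 < -0.2 is true → IN Λ
[2] lift (-19,7): star map gives -23.326238; window check -1.4 ≤ -23.326238 < -0.2 is false → out
[3] lift (24,17): star map gives 13.493422; window check -1.4 ≤ 13.493422 < -0.2 is false → out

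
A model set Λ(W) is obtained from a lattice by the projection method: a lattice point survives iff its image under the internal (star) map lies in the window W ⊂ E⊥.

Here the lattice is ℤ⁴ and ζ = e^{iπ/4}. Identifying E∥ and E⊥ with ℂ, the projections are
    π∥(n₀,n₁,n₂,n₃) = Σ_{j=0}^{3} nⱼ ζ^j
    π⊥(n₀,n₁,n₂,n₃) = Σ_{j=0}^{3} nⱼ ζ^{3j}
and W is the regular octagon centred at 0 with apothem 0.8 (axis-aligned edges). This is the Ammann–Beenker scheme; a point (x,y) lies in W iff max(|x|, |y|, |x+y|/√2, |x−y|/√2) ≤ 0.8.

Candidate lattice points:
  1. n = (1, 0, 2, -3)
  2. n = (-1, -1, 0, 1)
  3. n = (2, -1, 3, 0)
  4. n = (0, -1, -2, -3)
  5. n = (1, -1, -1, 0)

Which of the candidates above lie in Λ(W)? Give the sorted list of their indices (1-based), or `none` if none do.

2

With ζ = e^{iπ/4} the internal vectors are ζ^0,ζ^3,ζ^6,ζ^9.
#1 (1, 0, 2, -3): internal (-1.1213, -4.1213); octagon support 4.1213 vs apothem 0.8 → ∉ W
#2 (-1, -1, 0, 1): internal (0.4142, 0.0000); octagon support 0.4142 vs apothem 0.8 → ∈ W
#3 (2, -1, 3, 0): internal (2.7071, -3.7071); octagon support 4.5355 vs apothem 0.8 → ∉ W
#4 (0, -1, -2, -3): internal (-1.4142, -0.8284); octagon support 1.5858 vs apothem 0.8 → ∉ W
#5 (1, -1, -1, 0): internal (1.7071, 0.2929); octagon support 1.7071 vs apothem 0.8 → ∉ W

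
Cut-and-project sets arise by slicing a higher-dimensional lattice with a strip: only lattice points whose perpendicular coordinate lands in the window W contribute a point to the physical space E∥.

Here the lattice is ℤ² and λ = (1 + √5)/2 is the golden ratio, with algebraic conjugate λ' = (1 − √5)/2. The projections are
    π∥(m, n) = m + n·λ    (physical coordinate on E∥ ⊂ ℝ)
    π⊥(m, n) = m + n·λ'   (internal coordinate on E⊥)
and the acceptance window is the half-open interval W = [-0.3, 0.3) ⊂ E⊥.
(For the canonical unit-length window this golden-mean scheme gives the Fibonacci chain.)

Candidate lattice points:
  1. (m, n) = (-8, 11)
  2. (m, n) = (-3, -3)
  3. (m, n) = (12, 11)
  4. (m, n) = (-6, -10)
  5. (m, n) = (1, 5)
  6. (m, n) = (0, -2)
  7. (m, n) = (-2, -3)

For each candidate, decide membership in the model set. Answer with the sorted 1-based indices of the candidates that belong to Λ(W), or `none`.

λ' = (1−√5)/2 ≈ -0.6180.
candidate 1: (m,n)=(-8,11) → π∥ = -8+11·λ ≈ 9.7984, π⊥ = -8+11·λ' ≈ -14.7984 ∉ [-0.3, 0.3) ⇒ out
candidate 2: (m,n)=(-3,-3) → π∥ = -3-3·λ ≈ -7.8541, π⊥ = -3-3·λ' ≈ -1.1459 ∉ [-0.3, 0.3) ⇒ out
candidate 3: (m,n)=(12,11) → π∥ = 12+11·λ ≈ 29.7984, π⊥ = 12+11·λ' ≈ 5.2016 ∉ [-0.3, 0.3) ⇒ out
candidate 4: (m,n)=(-6,-10) → π∥ = -6-10·λ ≈ -22.1803, π⊥ = -6-10·λ' ≈ 0.1803 ∈ [-0.3, 0.3) ⇒ IN Λ
candidate 5: (m,n)=(1,5) → π∥ = 1+5·λ ≈ 9.0902, π⊥ = 1+5·λ' ≈ -2.0902 ∉ [-0.3, 0.3) ⇒ out
candidate 6: (m,n)=(0,-2) → π∥ = 0-2·λ ≈ -3.2361, π⊥ = 0-2·λ' ≈ 1.2361 ∉ [-0.3, 0.3) ⇒ out
candidate 7: (m,n)=(-2,-3) → π∥ = -2-3·λ ≈ -6.8541, π⊥ = -2-3·λ' ≈ -0.1459 ∈ [-0.3, 0.3) ⇒ IN Λ

4, 7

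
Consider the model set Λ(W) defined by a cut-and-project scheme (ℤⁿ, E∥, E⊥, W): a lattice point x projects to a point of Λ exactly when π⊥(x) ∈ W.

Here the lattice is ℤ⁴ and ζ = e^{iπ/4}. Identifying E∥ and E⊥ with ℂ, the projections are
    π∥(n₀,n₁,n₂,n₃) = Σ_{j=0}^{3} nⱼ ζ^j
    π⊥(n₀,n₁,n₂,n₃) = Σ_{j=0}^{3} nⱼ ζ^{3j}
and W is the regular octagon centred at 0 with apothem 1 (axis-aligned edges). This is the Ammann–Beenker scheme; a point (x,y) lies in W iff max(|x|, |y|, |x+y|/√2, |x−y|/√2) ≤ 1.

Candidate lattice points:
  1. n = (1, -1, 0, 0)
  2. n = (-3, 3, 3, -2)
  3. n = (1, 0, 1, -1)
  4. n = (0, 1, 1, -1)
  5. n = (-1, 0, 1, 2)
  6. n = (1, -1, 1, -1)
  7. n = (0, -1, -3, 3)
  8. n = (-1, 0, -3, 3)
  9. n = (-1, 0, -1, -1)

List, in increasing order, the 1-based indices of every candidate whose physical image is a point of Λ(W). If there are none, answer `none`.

Internal map: ζ^{3j} for j=0..3 gives (1,0), (−√2/2,√2/2), (0,−1), (√2/2,√2/2).
candidate 1: n = (1, -1, 0, 0) → π⊥ ≈ (+1.7071, -0.7071); max(|x|,|y|,|x±y|/√2) = 1.7071 > 1 ⇒ ∉ W
candidate 2: n = (-3, 3, 3, -2) → π⊥ ≈ (-6.5355, -2.2929); max(|x|,|y|,|x±y|/√2) = 6.5355 > 1 ⇒ ∉ W
candidate 3: n = (1, 0, 1, -1) → π⊥ ≈ (+0.2929, -1.7071); max(|x|,|y|,|x±y|/√2) = 1.7071 > 1 ⇒ ∉ W
candidate 4: n = (0, 1, 1, -1) → π⊥ ≈ (-1.4142, -1.0000); max(|x|,|y|,|x±y|/√2) = 1.7071 > 1 ⇒ ∉ W
candidate 5: n = (-1, 0, 1, 2) → π⊥ ≈ (+0.4142, +0.4142); max(|x|,|y|,|x±y|/√2) = 0.5858 ≤ 1 ⇒ ∈ W
candidate 6: n = (1, -1, 1, -1) → π⊥ ≈ (+1.0000, -2.4142); max(|x|,|y|,|x±y|/√2) = 2.4142 > 1 ⇒ ∉ W
candidate 7: n = (0, -1, -3, 3) → π⊥ ≈ (+2.8284, +4.4142); max(|x|,|y|,|x±y|/√2) = 5.1213 > 1 ⇒ ∉ W
candidate 8: n = (-1, 0, -3, 3) → π⊥ ≈ (+1.1213, +5.1213); max(|x|,|y|,|x±y|/√2) = 5.1213 > 1 ⇒ ∉ W
candidate 9: n = (-1, 0, -1, -1) → π⊥ ≈ (-1.7071, +0.2929); max(|x|,|y|,|x±y|/√2) = 1.7071 > 1 ⇒ ∉ W

5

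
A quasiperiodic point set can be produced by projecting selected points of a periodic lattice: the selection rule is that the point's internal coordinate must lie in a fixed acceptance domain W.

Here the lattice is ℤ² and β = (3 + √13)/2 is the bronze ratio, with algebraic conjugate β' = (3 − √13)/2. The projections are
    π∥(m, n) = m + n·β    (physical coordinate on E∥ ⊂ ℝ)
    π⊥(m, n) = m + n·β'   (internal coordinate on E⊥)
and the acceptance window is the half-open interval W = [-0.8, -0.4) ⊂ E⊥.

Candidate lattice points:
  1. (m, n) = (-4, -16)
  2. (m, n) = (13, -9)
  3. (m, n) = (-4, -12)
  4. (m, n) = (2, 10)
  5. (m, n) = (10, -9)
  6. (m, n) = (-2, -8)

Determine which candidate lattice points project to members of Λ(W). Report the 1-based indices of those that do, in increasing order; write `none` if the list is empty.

Compute β' = (3−√13)/2 = -0.302776, so π⊥(m,n) = m -0.302776·n.
candidate 1: (m,n)=(-4,-16) → π∥ = -4-16·β ≈ -56.844410, π⊥ = -4-16·β' ≈ 0.844410 ∉ [-0.8, -0.4) ⇒ out
candidate 2: (m,n)=(13,-9) → π∥ = 13-9·β ≈ -16.724981, π⊥ = 13-9·β' ≈ 15.724981 ∉ [-0.8, -0.4) ⇒ out
candidate 3: (m,n)=(-4,-12) → π∥ = -4-12·β ≈ -43.633308, π⊥ = -4-12·β' ≈ -0.366692 ∉ [-0.8, -0.4) ⇒ out
candidate 4: (m,n)=(2,10) → π∥ = 2+10·β ≈ 35.027756, π⊥ = 2+10·β' ≈ -1.027756 ∉ [-0.8, -0.4) ⇒ out
candidate 5: (m,n)=(10,-9) → π∥ = 10-9·β ≈ -19.724981, π⊥ = 10-9·β' ≈ 12.724981 ∉ [-0.8, -0.4) ⇒ out
candidate 6: (m,n)=(-2,-8) → π∥ = -2-8·β ≈ -28.422205, π⊥ = -2-8·β' ≈ 0.422205 ∉ [-0.8, -0.4) ⇒ out

none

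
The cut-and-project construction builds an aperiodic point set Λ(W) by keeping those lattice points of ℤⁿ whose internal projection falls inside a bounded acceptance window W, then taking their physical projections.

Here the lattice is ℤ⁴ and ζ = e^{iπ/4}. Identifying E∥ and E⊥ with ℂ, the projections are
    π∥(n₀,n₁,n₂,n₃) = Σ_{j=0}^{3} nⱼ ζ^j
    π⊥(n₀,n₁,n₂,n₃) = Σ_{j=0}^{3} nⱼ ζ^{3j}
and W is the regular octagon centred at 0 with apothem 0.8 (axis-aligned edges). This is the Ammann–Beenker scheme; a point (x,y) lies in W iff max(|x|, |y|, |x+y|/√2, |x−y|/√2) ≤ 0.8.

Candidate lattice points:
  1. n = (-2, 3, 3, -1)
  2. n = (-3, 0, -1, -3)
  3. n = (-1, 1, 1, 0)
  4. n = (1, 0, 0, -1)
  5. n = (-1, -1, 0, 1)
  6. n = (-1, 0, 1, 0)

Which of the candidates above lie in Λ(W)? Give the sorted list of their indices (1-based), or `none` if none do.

Internal map: ζ^{3j} for j=0..3 gives (1,0), (−√2/2,√2/2), (0,−1), (√2/2,√2/2).
candidate 1: n = (-2, 3, 3, -1) → π⊥ ≈ (-4.828427, -1.585786); max(|x|,|y|,|x±y|/√2) = 4.828427 > 0.8 ⇒ ∉ W
candidate 2: n = (-3, 0, -1, -3) → π⊥ ≈ (-5.121320, -1.121320); max(|x|,|y|,|x±y|/√2) = 5.121320 > 0.8 ⇒ ∉ W
candidate 3: n = (-1, 1, 1, 0) → π⊥ ≈ (-1.707107, -0.292893); max(|x|,|y|,|x±y|/√2) = 1.707107 > 0.8 ⇒ ∉ W
candidate 4: n = (1, 0, 0, -1) → π⊥ ≈ (+0.292893, -0.707107); max(|x|,|y|,|x±y|/√2) = 0.707107 ≤ 0.8 ⇒ ∈ W
candidate 5: n = (-1, -1, 0, 1) → π⊥ ≈ (+0.414214, +0.000000); max(|x|,|y|,|x±y|/√2) = 0.414214 ≤ 0.8 ⇒ ∈ W
candidate 6: n = (-1, 0, 1, 0) → π⊥ ≈ (-1.000000, -1.000000); max(|x|,|y|,|x±y|/√2) = 1.414214 > 0.8 ⇒ ∉ W

4, 5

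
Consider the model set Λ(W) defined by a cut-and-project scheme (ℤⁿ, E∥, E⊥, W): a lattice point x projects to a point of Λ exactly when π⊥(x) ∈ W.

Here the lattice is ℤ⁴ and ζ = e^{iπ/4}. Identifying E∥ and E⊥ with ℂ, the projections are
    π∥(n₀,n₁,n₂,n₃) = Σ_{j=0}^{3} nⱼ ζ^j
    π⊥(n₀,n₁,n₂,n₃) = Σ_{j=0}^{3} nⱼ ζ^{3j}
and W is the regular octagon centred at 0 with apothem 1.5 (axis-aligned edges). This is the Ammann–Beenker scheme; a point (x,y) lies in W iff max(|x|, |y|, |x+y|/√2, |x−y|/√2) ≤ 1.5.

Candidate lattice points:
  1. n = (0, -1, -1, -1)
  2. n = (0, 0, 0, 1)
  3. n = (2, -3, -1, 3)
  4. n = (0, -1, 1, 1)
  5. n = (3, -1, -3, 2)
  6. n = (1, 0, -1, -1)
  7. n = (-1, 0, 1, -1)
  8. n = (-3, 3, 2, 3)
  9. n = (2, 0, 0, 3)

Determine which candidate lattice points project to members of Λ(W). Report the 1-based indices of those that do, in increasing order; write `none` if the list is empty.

π⊥(n) = n₀ + n₁ζ³ + n₂ζ⁶ + n₃ζ⁹ where ζ = e^{iπ/4}.
#1 (0, -1, -1, -1): internal (0.0000, -0.4142); octagon support 0.4142 vs apothem 1.5 → ∈ W
#2 (0, 0, 0, 1): internal (0.7071, 0.7071); octagon support 1.0000 vs apothem 1.5 → ∈ W
#3 (2, -3, -1, 3): internal (6.2426, 1.0000); octagon support 6.2426 vs apothem 1.5 → ∉ W
#4 (0, -1, 1, 1): internal (1.4142, -1.0000); octagon support 1.7071 vs apothem 1.5 → ∉ W
#5 (3, -1, -3, 2): internal (5.1213, 3.7071); octagon support 6.2426 vs apothem 1.5 → ∉ W
#6 (1, 0, -1, -1): internal (0.2929, 0.2929); octagon support 0.4142 vs apothem 1.5 → ∈ W
#7 (-1, 0, 1, -1): internal (-1.7071, -1.7071); octagon support 2.4142 vs apothem 1.5 → ∉ W
#8 (-3, 3, 2, 3): internal (-3.0000, 2.2426); octagon support 3.7071 vs apothem 1.5 → ∉ W
#9 (2, 0, 0, 3): internal (4.1213, 2.1213); octagon support 4.4142 vs apothem 1.5 → ∉ W

1, 2, 6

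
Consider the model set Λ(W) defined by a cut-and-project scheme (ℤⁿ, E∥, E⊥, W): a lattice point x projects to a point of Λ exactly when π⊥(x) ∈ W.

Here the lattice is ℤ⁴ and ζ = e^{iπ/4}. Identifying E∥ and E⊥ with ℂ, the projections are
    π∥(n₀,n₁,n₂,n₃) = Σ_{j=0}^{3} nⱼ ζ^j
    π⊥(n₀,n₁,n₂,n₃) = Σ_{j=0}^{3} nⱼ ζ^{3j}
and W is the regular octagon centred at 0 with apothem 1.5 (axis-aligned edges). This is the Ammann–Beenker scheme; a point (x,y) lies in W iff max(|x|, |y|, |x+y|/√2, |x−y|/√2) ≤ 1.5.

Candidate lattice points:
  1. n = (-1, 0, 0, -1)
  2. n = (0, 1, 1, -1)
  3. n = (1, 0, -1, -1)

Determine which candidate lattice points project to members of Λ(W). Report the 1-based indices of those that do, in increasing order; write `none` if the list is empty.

3

With ζ = e^{iπ/4} the internal vectors are ζ^0,ζ^3,ζ^6,ζ^9.
#1 (-1, 0, 0, -1): internal (-1.70711, -0.70711); octagon support 1.70711 vs apothem 1.5 → ∉ W
#2 (0, 1, 1, -1): internal (-1.41421, -1.00000); octagon support 1.70711 vs apothem 1.5 → ∉ W
#3 (1, 0, -1, -1): internal (0.29289, 0.29289); octagon support 0.41421 vs apothem 1.5 → ∈ W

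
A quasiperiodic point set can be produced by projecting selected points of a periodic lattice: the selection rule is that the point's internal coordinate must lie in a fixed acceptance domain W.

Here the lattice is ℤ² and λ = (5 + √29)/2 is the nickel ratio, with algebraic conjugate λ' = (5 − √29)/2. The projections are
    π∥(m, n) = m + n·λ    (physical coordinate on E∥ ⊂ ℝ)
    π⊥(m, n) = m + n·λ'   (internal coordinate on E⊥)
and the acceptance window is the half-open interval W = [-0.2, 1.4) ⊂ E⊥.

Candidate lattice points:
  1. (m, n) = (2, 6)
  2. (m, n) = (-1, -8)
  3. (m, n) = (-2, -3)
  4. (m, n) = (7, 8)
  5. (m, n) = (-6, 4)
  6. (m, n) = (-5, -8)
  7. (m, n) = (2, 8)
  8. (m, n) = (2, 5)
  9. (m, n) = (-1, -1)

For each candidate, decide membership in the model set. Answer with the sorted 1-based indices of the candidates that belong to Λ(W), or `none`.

Compute λ' = (5−√29)/2 = -0.19258, so π⊥(m,n) = m -0.19258·n.
[1] lift (2,6): star map gives 0.84451; window check -0.2 ≤ 0.84451 < 1.4 is true → IN Λ
[2] lift (-1,-8): star map gives 0.54066; window check -0.2 ≤ 0.54066 < 1.4 is true → IN Λ
[3] lift (-2,-3): star map gives -1.42225; window check -0.2 ≤ -1.42225 < 1.4 is false → out
[4] lift (7,8): star map gives 5.45934; window check -0.2 ≤ 5.45934 < 1.4 is false → out
[5] lift (-6,4): star map gives -6.77033; window check -0.2 ≤ -6.77033 < 1.4 is false → out
[6] lift (-5,-8): star map gives -3.45934; window check -0.2 ≤ -3.45934 < 1.4 is false → out
[7] lift (2,8): star map gives 0.45934; window check -0.2 ≤ 0.45934 < 1.4 is true → IN Λ
[8] lift (2,5): star map gives 1.03709; window check -0.2 ≤ 1.03709 < 1.4 is true → IN Λ
[9] lift (-1,-1): star map gives -0.80742; window check -0.2 ≤ -0.80742 < 1.4 is false → out

1, 2, 7, 8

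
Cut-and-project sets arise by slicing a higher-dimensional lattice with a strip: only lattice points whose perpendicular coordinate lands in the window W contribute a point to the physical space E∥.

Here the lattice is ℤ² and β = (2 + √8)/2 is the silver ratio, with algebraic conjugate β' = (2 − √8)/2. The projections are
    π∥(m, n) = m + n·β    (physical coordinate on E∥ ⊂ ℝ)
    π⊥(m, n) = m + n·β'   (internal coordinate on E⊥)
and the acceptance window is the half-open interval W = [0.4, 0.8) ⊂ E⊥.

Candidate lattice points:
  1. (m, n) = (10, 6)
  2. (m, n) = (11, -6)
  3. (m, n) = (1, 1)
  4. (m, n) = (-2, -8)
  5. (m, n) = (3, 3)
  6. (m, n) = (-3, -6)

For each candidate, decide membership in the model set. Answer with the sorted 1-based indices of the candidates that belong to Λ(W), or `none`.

3

Numerically β ≈ 2.4142 and β' = −1/β ≈ -0.4142.
[1] lift (10,6): star map gives 7.5147; window check 0.4 ≤ 7.5147 < 0.8 is false → out
[2] lift (11,-6): star map gives 13.4853; window check 0.4 ≤ 13.4853 < 0.8 is false → out
[3] lift (1,1): star map gives 0.5858; window check 0.4 ≤ 0.5858 < 0.8 is true → IN Λ
[4] lift (-2,-8): star map gives 1.3137; window check 0.4 ≤ 1.3137 < 0.8 is false → out
[5] lift (3,3): star map gives 1.7574; window check 0.4 ≤ 1.7574 < 0.8 is false → out
[6] lift (-3,-6): star map gives -0.5147; window check 0.4 ≤ -0.5147 < 0.8 is false → out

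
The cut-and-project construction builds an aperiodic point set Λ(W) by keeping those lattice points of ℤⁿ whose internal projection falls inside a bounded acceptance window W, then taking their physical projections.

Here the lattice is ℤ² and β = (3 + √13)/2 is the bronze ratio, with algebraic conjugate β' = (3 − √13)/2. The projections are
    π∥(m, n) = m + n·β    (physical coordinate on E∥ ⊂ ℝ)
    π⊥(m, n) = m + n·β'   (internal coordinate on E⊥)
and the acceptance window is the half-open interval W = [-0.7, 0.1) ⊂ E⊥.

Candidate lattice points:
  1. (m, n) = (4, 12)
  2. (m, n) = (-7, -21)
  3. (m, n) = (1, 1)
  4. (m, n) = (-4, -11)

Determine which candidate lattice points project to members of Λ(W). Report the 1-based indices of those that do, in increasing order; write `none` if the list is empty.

2, 4

Compute β' = (3−√13)/2 = -0.302776, so π⊥(m,n) = m -0.302776·n.
candidate 1: (m,n)=(4,12) → π∥ = 4+12·β ≈ 43.633308, π⊥ = 4+12·β' ≈ 0.366692 ∉ [-0.7, 0.1) ⇒ out
candidate 2: (m,n)=(-7,-21) → π∥ = -7-21·β ≈ -76.358288, π⊥ = -7-21·β' ≈ -0.641712 ∈ [-0.7, 0.1) ⇒ IN Λ
candidate 3: (m,n)=(1,1) → π∥ = 1+1·β ≈ 4.302776, π⊥ = 1+1·β' ≈ 0.697224 ∉ [-0.7, 0.1) ⇒ out
candidate 4: (m,n)=(-4,-11) → π∥ = -4-11·β ≈ -40.330532, π⊥ = -4-11·β' ≈ -0.669468 ∈ [-0.7, 0.1) ⇒ IN Λ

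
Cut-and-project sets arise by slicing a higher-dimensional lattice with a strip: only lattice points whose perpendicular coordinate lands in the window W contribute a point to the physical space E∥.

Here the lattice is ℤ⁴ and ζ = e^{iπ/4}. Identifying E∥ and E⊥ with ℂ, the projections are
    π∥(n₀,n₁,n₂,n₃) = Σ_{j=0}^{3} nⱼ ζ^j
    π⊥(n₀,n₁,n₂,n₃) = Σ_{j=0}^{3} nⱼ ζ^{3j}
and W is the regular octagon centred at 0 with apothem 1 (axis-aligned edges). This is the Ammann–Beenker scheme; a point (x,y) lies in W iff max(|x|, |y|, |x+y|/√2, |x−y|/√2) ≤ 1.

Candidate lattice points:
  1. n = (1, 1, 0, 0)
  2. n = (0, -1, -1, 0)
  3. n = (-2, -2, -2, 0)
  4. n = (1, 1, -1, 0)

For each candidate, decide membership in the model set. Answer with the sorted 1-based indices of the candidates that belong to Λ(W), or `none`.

With ζ = e^{iπ/4} the internal vectors are ζ^0,ζ^3,ζ^6,ζ^9.
candidate 1: n = (1, 1, 0, 0) → π⊥ ≈ (+0.292893, +0.707107); max(|x|,|y|,|x±y|/√2) = 0.707107 ≤ 1 ⇒ ∈ W
candidate 2: n = (0, -1, -1, 0) → π⊥ ≈ (+0.707107, +0.292893); max(|x|,|y|,|x±y|/√2) = 0.707107 ≤ 1 ⇒ ∈ W
candidate 3: n = (-2, -2, -2, 0) → π⊥ ≈ (-0.585786, +0.585786); max(|x|,|y|,|x±y|/√2) = 0.828427 ≤ 1 ⇒ ∈ W
candidate 4: n = (1, 1, -1, 0) → π⊥ ≈ (+0.292893, +1.707107); max(|x|,|y|,|x±y|/√2) = 1.707107 > 1 ⇒ ∉ W

1, 2, 3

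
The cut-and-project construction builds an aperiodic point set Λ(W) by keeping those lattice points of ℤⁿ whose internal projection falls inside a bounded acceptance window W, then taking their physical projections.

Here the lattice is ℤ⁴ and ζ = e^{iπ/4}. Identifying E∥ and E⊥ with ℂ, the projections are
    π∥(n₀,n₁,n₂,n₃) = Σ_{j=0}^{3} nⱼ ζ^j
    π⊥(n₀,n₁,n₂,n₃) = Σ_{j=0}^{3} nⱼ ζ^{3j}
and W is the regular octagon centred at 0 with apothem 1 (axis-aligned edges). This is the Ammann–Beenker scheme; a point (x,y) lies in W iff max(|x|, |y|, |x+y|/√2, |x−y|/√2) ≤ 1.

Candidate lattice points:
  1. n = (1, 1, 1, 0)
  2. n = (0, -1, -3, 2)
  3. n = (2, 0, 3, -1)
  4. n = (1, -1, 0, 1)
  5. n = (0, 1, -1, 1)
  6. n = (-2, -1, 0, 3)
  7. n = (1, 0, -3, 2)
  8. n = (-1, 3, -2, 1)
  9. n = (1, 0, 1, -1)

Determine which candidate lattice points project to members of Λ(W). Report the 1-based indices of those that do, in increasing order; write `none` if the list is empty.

With ζ = e^{iπ/4} the internal vectors are ζ^0,ζ^3,ζ^6,ζ^9.
candidate 1: n = (1, 1, 1, 0) → π⊥ ≈ (+0.29289, -0.29289); max(|x|,|y|,|x±y|/√2) = 0.41421 ≤ 1 ⇒ ∈ W
candidate 2: n = (0, -1, -3, 2) → π⊥ ≈ (+2.12132, +3.70711); max(|x|,|y|,|x±y|/√2) = 4.12132 > 1 ⇒ ∉ W
candidate 3: n = (2, 0, 3, -1) → π⊥ ≈ (+1.29289, -3.70711); max(|x|,|y|,|x±y|/√2) = 3.70711 > 1 ⇒ ∉ W
candidate 4: n = (1, -1, 0, 1) → π⊥ ≈ (+2.41421, +0.00000); max(|x|,|y|,|x±y|/√2) = 2.41421 > 1 ⇒ ∉ W
candidate 5: n = (0, 1, -1, 1) → π⊥ ≈ (+0.00000, +2.41421); max(|x|,|y|,|x±y|/√2) = 2.41421 > 1 ⇒ ∉ W
candidate 6: n = (-2, -1, 0, 3) → π⊥ ≈ (+0.82843, +1.41421); max(|x|,|y|,|x±y|/√2) = 1.58579 > 1 ⇒ ∉ W
candidate 7: n = (1, 0, -3, 2) → π⊥ ≈ (+2.41421, +4.41421); max(|x|,|y|,|x±y|/√2) = 4.82843 > 1 ⇒ ∉ W
candidate 8: n = (-1, 3, -2, 1) → π⊥ ≈ (-2.41421, +4.82843); max(|x|,|y|,|x±y|/√2) = 5.12132 > 1 ⇒ ∉ W
candidate 9: n = (1, 0, 1, -1) → π⊥ ≈ (+0.29289, -1.70711); max(|x|,|y|,|x±y|/√2) = 1.70711 > 1 ⇒ ∉ W

1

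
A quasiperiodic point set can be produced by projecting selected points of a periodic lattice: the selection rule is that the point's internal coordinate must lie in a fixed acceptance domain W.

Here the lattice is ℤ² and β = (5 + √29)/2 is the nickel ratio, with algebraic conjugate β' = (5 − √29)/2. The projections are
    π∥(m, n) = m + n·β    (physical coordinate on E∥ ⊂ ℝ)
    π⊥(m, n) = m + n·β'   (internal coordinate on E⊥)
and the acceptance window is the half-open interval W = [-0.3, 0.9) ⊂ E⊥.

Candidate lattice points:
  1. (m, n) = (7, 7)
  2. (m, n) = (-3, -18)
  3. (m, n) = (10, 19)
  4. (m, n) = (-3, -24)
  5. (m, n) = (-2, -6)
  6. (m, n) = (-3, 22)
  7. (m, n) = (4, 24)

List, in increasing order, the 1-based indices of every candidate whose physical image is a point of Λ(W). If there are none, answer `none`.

Numerically β ≈ 5.192582 and β' = −1/β ≈ -0.192582.
candidate 1: (m,n)=(7,7) → π∥ = 7+7·β ≈ 43.348077, π⊥ = 7+7·β' ≈ 5.651923 ∉ [-0.3, 0.9) ⇒ out
candidate 2: (m,n)=(-3,-18) → π∥ = -3-18·β ≈ -96.466483, π⊥ = -3-18·β' ≈ 0.466483 ∈ [-0.3, 0.9) ⇒ IN Λ
candidate 3: (m,n)=(10,19) → π∥ = 10+19·β ≈ 108.659066, π⊥ = 10+19·β' ≈ 6.340934 ∉ [-0.3, 0.9) ⇒ out
candidate 4: (m,n)=(-3,-24) → π∥ = -3-24·β ≈ -127.621978, π⊥ = -3-24·β' ≈ 1.621978 ∉ [-0.3, 0.9) ⇒ out
candidate 5: (m,n)=(-2,-6) → π∥ = -2-6·β ≈ -33.155494, π⊥ = -2-6·β' ≈ -0.844506 ∉ [-0.3, 0.9) ⇒ out
candidate 6: (m,n)=(-3,22) → π∥ = -3+22·β ≈ 111.236813, π⊥ = -3+22·β' ≈ -7.236813 ∉ [-0.3, 0.9) ⇒ out
candidate 7: (m,n)=(4,24) → π∥ = 4+24·β ≈ 128.621978, π⊥ = 4+24·β' ≈ -0.621978 ∉ [-0.3, 0.9) ⇒ out

2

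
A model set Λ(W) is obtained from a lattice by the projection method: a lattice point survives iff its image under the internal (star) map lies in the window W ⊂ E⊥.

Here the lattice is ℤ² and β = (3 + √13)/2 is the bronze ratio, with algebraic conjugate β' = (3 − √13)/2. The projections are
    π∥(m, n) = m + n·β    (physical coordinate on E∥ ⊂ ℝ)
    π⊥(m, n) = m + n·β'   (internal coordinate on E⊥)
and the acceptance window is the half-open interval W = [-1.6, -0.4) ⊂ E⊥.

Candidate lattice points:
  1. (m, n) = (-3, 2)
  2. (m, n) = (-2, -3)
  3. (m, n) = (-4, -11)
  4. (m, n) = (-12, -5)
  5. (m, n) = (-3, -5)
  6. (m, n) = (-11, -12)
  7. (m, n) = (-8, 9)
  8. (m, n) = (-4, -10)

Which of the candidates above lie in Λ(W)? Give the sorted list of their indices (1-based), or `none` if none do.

2, 3, 5, 8

Compute β' = (3−√13)/2 = -0.302776, so π⊥(m,n) = m -0.302776·n.
[1] lift (-3,2): star map gives -3.605551; window check -1.6 ≤ -3.605551 < -0.4 is false → out
[2] lift (-2,-3): star map gives -1.091673; window check -1.6 ≤ -1.091673 < -0.4 is true → IN Λ
[3] lift (-4,-11): star map gives -0.669468; window check -1.6 ≤ -0.669468 < -0.4 is true → IN Λ
[4] lift (-12,-5): star map gives -10.486122; window check -1.6 ≤ -10.486122 < -0.4 is false → out
[5] lift (-3,-5): star map gives -1.486122; window check -1.6 ≤ -1.486122 < -0.4 is true → IN Λ
[6] lift (-11,-12): star map gives -7.366692; window check -1.6 ≤ -7.366692 < -0.4 is false → out
[7] lift (-8,9): star map gives -10.724981; window check -1.6 ≤ -10.724981 < -0.4 is false → out
[8] lift (-4,-10): star map gives -0.972244; window check -1.6 ≤ -0.972244 < -0.4 is true → IN Λ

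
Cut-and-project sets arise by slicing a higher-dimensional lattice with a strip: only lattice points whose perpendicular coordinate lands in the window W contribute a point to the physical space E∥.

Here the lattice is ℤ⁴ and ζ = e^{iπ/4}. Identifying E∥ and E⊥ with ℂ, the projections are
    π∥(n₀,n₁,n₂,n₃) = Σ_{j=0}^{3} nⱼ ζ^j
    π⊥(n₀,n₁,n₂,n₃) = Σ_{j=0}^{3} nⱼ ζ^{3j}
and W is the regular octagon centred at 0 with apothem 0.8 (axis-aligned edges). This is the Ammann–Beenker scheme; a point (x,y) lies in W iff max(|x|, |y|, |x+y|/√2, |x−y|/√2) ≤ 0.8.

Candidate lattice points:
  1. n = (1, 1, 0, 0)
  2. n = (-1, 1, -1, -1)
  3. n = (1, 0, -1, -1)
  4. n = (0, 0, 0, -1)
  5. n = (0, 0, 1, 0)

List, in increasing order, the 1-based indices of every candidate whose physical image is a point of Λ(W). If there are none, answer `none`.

1, 3

With ζ = e^{iπ/4} the internal vectors are ζ^0,ζ^3,ζ^6,ζ^9.
#1 (1, 1, 0, 0): internal (0.292893, 0.707107); octagon support 0.707107 vs apothem 0.8 → ∈ W
#2 (-1, 1, -1, -1): internal (-2.414214, 1.000000); octagon support 2.414214 vs apothem 0.8 → ∉ W
#3 (1, 0, -1, -1): internal (0.292893, 0.292893); octagon support 0.414214 vs apothem 0.8 → ∈ W
#4 (0, 0, 0, -1): internal (-0.707107, -0.707107); octagon support 1.000000 vs apothem 0.8 → ∉ W
#5 (0, 0, 1, 0): internal (0.000000, -1.000000); octagon support 1.000000 vs apothem 0.8 → ∉ W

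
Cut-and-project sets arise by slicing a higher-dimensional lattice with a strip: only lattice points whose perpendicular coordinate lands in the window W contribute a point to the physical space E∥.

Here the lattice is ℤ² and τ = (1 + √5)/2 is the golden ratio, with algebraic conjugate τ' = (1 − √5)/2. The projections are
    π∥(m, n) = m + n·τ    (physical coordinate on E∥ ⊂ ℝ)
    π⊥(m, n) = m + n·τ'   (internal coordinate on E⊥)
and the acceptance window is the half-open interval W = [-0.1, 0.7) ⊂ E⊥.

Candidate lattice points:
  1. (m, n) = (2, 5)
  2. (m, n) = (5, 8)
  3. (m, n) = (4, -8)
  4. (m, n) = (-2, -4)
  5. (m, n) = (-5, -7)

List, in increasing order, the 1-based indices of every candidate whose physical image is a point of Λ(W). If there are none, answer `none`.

τ' = (1−√5)/2 ≈ -0.6180.
[1] lift (2,5): star map gives -1.0902; window check -0.1 ≤ -1.0902 < 0.7 is false → out
[2] lift (5,8): star map gives 0.0557; window check -0.1 ≤ 0.0557 < 0.7 is true → IN Λ
[3] lift (4,-8): star map gives 8.9443; window check -0.1 ≤ 8.9443 < 0.7 is false → out
[4] lift (-2,-4): star map gives 0.4721; window check -0.1 ≤ 0.4721 < 0.7 is true → IN Λ
[5] lift (-5,-7): star map gives -0.6738; window check -0.1 ≤ -0.6738 < 0.7 is false → out

2, 4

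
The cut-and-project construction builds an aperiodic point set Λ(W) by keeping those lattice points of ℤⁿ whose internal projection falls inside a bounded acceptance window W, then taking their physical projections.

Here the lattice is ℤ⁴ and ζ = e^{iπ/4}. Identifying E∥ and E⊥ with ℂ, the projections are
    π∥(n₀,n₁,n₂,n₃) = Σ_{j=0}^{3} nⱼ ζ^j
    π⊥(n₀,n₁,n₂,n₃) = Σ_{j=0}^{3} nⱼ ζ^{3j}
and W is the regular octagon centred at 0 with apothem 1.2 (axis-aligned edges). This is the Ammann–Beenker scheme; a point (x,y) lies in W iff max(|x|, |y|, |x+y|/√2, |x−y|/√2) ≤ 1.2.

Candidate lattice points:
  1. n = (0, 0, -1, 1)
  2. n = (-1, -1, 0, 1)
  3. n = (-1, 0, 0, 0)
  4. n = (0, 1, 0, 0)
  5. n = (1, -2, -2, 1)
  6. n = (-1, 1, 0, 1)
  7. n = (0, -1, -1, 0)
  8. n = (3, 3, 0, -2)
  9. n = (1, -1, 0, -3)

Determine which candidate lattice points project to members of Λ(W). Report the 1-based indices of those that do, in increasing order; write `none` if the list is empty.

Internal map: ζ^{3j} for j=0..3 gives (1,0), (−√2/2,√2/2), (0,−1), (√2/2,√2/2).
#1 (0, 0, -1, 1): internal (0.707107, 1.707107); octagon support 1.707107 vs apothem 1.2 → ∉ W
#2 (-1, -1, 0, 1): internal (0.414214, 0.000000); octagon support 0.414214 vs apothem 1.2 → ∈ W
#3 (-1, 0, 0, 0): internal (-1.000000, 0.000000); octagon support 1.000000 vs apothem 1.2 → ∈ W
#4 (0, 1, 0, 0): internal (-0.707107, 0.707107); octagon support 1.000000 vs apothem 1.2 → ∈ W
#5 (1, -2, -2, 1): internal (3.121320, 1.292893); octagon support 3.121320 vs apothem 1.2 → ∉ W
#6 (-1, 1, 0, 1): internal (-1.000000, 1.414214); octagon support 1.707107 vs apothem 1.2 → ∉ W
#7 (0, -1, -1, 0): internal (0.707107, 0.292893); octagon support 0.707107 vs apothem 1.2 → ∈ W
#8 (3, 3, 0, -2): internal (-0.535534, 0.707107); octagon support 0.878680 vs apothem 1.2 → ∈ W
#9 (1, -1, 0, -3): internal (-0.414214, -2.828427); octagon support 2.828427 vs apothem 1.2 → ∉ W

2, 3, 4, 7, 8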